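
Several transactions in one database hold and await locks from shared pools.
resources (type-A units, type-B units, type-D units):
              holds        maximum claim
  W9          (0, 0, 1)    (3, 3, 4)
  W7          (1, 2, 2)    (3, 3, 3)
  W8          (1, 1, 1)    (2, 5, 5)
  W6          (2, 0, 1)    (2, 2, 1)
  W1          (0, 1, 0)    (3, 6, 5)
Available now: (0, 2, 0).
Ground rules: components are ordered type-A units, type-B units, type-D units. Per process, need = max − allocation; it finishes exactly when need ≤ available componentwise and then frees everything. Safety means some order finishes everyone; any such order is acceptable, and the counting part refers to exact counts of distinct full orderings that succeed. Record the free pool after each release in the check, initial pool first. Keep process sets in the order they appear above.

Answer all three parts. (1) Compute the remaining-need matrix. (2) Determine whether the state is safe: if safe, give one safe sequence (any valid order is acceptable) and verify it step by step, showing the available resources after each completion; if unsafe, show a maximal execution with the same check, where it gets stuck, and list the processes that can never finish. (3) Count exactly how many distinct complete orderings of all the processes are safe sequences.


(1) Need matrix, components ordered type-A units, type-B units, type-D units:
  W9: (3, 3, 3)
  W7: (2, 1, 1)
  W8: (1, 4, 4)
  W6: (0, 2, 0)
  W1: (3, 5, 5)
(2) The state is SAFE; one workable sequence: W6, W7, W9, W8, W1.
Key observation: at W6 the run first touches a limit — (0, 2, 0) against (0, 2, 0), exact on a resource it actually requests.
Verifying each step:
  pool = (0, 2, 0)
  W6: need (0, 2, 0) fits (0, 2, 0); releases (2, 0, 1), pool now (2, 2, 1)
  W7: need (2, 1, 1) fits (2, 2, 1); releases (1, 2, 2), pool now (3, 4, 3)
  W9: need (3, 3, 3) fits (3, 4, 3); releases (0, 0, 1), pool now (3, 4, 4)
  W8: need (1, 4, 4) fits (3, 4, 4); releases (1, 1, 1), pool now (4, 5, 5)
  W1: need (3, 5, 5) fits (4, 5, 5); releases (0, 1, 0), pool now (4, 6, 5)
(3) Precisely 1 of the possible complete orderings is a safe sequence.


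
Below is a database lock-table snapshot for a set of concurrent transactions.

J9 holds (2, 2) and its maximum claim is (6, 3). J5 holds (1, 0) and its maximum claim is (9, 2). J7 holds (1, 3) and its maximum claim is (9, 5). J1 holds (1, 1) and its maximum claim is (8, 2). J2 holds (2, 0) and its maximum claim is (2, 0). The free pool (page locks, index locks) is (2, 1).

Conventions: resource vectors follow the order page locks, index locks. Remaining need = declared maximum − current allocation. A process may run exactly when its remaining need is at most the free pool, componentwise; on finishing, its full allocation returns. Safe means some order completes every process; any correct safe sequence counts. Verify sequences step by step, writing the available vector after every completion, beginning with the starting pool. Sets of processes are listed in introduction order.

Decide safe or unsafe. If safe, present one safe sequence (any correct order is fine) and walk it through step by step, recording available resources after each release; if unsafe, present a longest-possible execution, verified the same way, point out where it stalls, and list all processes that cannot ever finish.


The state is UNSAFE.
Key observation: after J2, J9 complete, (6, 3) is the best the pool ever gets, yet each leftover process wants more page locks.
A maximal execution: J2, J9 — then nothing else fits. Walking it through:
  pool = (2, 1)
  J2: need (0, 0) fits (2, 1); releases (2, 0), pool now (4, 1)
  J9: need (4, 1) fits (4, 1); releases (2, 2), pool now (6, 3)
  J5 still needs (8, 2) but only (6, 3) is free — short on page locks
  J7 still needs (8, 2) but only (6, 3) is free — short on page locks
  J1 still needs (7, 1) but only (6, 3) is free — short on page locks
Processes that can never finish: J5, J7 and J1.


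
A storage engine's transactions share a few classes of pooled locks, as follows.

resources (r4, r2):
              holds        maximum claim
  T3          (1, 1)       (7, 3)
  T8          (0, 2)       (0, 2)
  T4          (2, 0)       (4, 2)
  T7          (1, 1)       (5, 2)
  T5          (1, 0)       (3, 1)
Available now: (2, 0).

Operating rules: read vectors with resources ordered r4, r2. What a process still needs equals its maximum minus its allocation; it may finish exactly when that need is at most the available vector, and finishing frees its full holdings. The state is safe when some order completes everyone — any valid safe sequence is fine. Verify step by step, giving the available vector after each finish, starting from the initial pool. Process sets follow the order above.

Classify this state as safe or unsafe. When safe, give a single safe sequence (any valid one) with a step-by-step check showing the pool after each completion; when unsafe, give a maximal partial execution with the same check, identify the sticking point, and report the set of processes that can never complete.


SAFE. One safe sequence: T8, T5, T4, T7, T3.
Key observation: T5 is the earliest step where a requested resource binds exactly: need (2, 1), pool (2, 2) at its turn.
Verifying each step:
  pool = (2, 0)
  T8: need (0, 0) fits (2, 0); releases (0, 2), pool now (2, 2)
  T5: need (2, 1) fits (2, 2); releases (1, 0), pool now (3, 2)
  T4: need (2, 2) fits (3, 2); releases (2, 0), pool now (5, 2)
  T7: need (4, 1) fits (5, 2); releases (1, 1), pool now (6, 3)
  T3: need (6, 2) fits (6, 3); releases (1, 1), pool now (7, 4)


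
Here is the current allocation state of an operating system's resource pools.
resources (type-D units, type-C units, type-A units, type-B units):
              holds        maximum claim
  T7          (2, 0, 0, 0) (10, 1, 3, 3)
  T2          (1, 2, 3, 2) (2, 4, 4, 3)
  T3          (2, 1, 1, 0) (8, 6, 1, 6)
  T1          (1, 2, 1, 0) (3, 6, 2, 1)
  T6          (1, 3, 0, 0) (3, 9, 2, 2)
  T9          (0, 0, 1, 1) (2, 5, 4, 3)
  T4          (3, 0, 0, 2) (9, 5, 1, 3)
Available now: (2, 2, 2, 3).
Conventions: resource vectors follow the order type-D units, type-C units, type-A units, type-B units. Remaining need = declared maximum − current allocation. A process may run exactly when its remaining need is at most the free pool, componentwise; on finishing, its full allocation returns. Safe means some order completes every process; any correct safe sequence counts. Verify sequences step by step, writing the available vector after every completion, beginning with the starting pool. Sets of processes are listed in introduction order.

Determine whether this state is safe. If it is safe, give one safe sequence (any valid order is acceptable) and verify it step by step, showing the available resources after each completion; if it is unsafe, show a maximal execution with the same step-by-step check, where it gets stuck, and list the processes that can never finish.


UNSAFE.
Key observation: no order helps: past T2, T1, T9, T6, the free pool tops out at (5, 9, 7, 6), below what each blocked process needs in type-D units.
Going as far as possible: T2, T1, T9, T6; after that, nothing fits. Verifying each step:
  pool = (2, 2, 2, 3)
  run T2 (needs (1, 2, 1, 1), free (2, 2, 2, 3)); after release of (1, 2, 3, 2) the pool is (3, 4, 5, 5)
  run T1 (needs (2, 4, 1, 1), free (3, 4, 5, 5)); after release of (1, 2, 1, 0) the pool is (4, 6, 6, 5)
  run T9 (needs (2, 5, 3, 2), free (4, 6, 6, 5)); after release of (0, 0, 1, 1) the pool is (4, 6, 7, 6)
  run T6 (needs (2, 6, 2, 2), free (4, 6, 7, 6)); after release of (1, 3, 0, 0) the pool is (5, 9, 7, 6)
  blocked: T7 wants (8, 1, 3, 3), pool (5, 9, 7, 6) — not enough type-D units
  blocked: T3 wants (6, 5, 0, 6), pool (5, 9, 7, 6) — not enough type-D units
  blocked: T4 wants (6, 5, 1, 1), pool (5, 9, 7, 6) — not enough type-D units
Never able to finish: T7, T3 and T4.


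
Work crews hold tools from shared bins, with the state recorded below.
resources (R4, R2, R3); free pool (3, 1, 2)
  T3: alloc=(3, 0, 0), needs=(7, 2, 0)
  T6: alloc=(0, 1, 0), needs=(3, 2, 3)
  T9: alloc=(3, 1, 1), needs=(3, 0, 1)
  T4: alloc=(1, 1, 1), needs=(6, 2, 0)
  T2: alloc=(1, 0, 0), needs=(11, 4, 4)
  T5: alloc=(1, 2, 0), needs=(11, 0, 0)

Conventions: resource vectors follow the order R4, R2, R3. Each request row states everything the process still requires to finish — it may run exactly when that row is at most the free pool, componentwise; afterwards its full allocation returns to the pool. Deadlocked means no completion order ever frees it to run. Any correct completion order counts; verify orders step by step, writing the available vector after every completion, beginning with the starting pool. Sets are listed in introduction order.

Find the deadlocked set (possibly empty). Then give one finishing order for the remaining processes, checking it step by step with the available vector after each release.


Deadlocked: T2 and T5.
Key observation: T9, T4, T6, T3 can finish, but then (10, 4, 4) is all there is, and the blocked group's R4 demands exceed it.
A valid finishing order for the others: T9, T4, T6, T3. Step-by-step check:
  pool = (3, 1, 2)
  T9 needs (3, 0, 1) <= (3, 1, 2) -> finishes; pool += (3, 1, 1) = (6, 2, 3)
  T4 needs (6, 2, 0) <= (6, 2, 3) -> finishes; pool += (1, 1, 1) = (7, 3, 4)
  T6 needs (3, 2, 3) <= (7, 3, 4) -> finishes; pool += (0, 1, 0) = (7, 4, 4)
  T3 needs (7, 2, 0) <= (7, 4, 4) -> finishes; pool += (3, 0, 0) = (10, 4, 4)
None of the blocked processes ever fits:
  T2 cannot run: need (11, 4, 4) vs free (10, 4, 4) (insufficient R4)
  T5 cannot run: need (11, 0, 0) vs free (10, 4, 4) (insufficient R4)


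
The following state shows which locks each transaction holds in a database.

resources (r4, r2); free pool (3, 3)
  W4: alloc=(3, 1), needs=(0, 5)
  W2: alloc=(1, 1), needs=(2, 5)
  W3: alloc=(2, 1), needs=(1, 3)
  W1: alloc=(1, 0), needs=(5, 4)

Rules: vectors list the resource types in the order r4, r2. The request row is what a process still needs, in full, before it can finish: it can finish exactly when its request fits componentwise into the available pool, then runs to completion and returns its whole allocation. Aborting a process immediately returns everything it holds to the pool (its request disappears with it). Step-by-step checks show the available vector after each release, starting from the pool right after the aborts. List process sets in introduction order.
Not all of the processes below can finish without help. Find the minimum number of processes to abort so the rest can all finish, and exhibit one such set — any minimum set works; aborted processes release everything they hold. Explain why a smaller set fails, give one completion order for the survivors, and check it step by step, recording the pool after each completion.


The answer: abort W2.
Key observation: before aborting W2, W4 was permanently blocked — no order could ever run it; afterwards it completes at step 2.
No smaller set exists: with zero aborts the deadlock remains.
Survivors finish in the order: W3, W4, W1. Verifying each step (pool after the aborts first):
  pool = (4, 4)
  W3 needs (1, 3) <= (4, 4) -> finishes; pool += (2, 1) = (6, 5)
  W4 needs (0, 5) <= (6, 5) -> finishes; pool += (3, 1) = (9, 6)
  W1 needs (5, 4) <= (9, 6) -> finishes; pool += (1, 0) = (10, 6)


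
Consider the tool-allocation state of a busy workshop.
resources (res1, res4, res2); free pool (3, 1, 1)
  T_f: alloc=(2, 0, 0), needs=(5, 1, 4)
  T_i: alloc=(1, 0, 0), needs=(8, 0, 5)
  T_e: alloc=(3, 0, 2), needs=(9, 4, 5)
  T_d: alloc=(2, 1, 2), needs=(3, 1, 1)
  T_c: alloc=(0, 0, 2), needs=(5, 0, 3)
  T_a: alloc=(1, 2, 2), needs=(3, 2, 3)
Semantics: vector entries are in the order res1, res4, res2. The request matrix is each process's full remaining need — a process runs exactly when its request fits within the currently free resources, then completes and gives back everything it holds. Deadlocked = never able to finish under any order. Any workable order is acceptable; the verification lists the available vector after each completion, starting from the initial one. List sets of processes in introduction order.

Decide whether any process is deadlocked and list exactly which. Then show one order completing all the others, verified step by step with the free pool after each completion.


No process is deadlocked.
Key observation: T_d fits the free pool immediately, and its release cascades until everyone finishes.
The rest can finish in the order T_d, T_a, T_f, T_c, T_i, T_e. Check, step by step:
  pool = (3, 1, 1)
  T_d: need (3, 1, 1) fits (3, 1, 1); releases (2, 1, 2), pool now (5, 2, 3)
  T_a: need (3, 2, 3) fits (5, 2, 3); releases (1, 2, 2), pool now (6, 4, 5)
  T_f: need (5, 1, 4) fits (6, 4, 5); releases (2, 0, 0), pool now (8, 4, 5)
  T_c: need (5, 0, 3) fits (8, 4, 5); releases (0, 0, 2), pool now (8, 4, 7)
  T_i: need (8, 0, 5) fits (8, 4, 7); releases (1, 0, 0), pool now (9, 4, 7)
  T_e: need (9, 4, 5) fits (9, 4, 7); releases (3, 0, 2), pool now (12, 4, 9)


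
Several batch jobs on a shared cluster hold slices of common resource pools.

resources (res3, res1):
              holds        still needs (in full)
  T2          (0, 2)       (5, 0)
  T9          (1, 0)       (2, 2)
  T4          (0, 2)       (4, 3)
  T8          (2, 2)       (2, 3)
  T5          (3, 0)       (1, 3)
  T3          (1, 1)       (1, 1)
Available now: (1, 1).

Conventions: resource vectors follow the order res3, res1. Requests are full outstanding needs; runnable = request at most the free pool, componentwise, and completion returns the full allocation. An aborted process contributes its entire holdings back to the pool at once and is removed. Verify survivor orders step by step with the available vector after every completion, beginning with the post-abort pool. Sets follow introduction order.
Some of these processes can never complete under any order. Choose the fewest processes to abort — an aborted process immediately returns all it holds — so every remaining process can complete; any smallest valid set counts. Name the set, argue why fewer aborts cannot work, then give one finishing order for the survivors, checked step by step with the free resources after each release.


Abort T5.
Key observation: aborting T5 returns (3, 0), and T2 — hopeless before — runs at step 3 with the returned capacity in the pool.
Minimality: the empty abort set fails — the state is deadlocked as it stands.
One survivor order: T3, T9, T2, T4, T8. Step-by-step check (post-abort pool first):
  pool = (4, 1)
  run T3 (needs (1, 1), free (4, 1)); after release of (1, 1) the pool is (5, 2)
  run T9 (needs (2, 2), free (5, 2)); after release of (1, 0) the pool is (6, 2)
  run T2 (needs (5, 0), free (6, 2)); after release of (0, 2) the pool is (6, 4)
  run T4 (needs (4, 3), free (6, 4)); after release of (0, 2) the pool is (6, 6)
  run T8 (needs (2, 3), free (6, 6)); after release of (2, 2) the pool is (8, 8)


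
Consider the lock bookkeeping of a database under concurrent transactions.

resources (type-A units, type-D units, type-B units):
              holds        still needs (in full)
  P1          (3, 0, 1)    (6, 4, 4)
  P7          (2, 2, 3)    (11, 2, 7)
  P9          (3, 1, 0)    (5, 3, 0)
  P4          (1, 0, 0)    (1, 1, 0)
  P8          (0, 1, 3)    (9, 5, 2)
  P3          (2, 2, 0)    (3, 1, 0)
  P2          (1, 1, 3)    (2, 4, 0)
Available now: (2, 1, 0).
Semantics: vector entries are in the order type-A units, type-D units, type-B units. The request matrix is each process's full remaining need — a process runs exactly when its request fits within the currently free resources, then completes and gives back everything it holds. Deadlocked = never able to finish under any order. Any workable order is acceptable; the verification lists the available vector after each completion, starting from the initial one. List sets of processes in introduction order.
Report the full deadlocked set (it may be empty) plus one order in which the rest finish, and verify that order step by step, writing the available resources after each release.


No process is deadlocked.
Key observation: P4 leads a chain of completions in which each release enables another process.
A valid finishing order for the others: P4, P3, P9, P2, P8, P1, P7. Verifying each step:
  pool = (2, 1, 0)
  run P4 (needs (1, 1, 0), free (2, 1, 0)); after release of (1, 0, 0) the pool is (3, 1, 0)
  run P3 (needs (3, 1, 0), free (3, 1, 0)); after release of (2, 2, 0) the pool is (5, 3, 0)
  run P9 (needs (5, 3, 0), free (5, 3, 0)); after release of (3, 1, 0) the pool is (8, 4, 0)
  run P2 (needs (2, 4, 0), free (8, 4, 0)); after release of (1, 1, 3) the pool is (9, 5, 3)
  run P8 (needs (9, 5, 2), free (9, 5, 3)); after release of (0, 1, 3) the pool is (9, 6, 6)
  run P1 (needs (6, 4, 4), free (9, 6, 6)); after release of (3, 0, 1) the pool is (12, 6, 7)
  run P7 (needs (11, 2, 7), free (12, 6, 7)); after release of (2, 2, 3) the pool is (14, 8, 10)


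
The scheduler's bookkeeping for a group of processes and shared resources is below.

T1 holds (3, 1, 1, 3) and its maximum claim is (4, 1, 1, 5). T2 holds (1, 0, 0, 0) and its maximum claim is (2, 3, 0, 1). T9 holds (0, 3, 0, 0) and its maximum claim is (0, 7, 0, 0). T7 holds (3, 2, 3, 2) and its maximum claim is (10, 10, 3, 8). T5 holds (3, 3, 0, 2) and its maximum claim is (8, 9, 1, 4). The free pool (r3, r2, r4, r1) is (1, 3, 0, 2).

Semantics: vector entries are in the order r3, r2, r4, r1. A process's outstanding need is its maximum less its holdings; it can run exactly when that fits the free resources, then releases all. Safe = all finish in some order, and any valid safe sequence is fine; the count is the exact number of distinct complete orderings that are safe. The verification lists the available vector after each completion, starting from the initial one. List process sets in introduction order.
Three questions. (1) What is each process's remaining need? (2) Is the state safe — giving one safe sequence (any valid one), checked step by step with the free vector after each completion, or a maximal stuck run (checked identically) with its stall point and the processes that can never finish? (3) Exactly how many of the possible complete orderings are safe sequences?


(1) Remaining need (order r3, r2, r4, r1):
  T1: (1, 0, 0, 2)
  T2: (1, 3, 0, 1)
  T9: (0, 4, 0, 0)
  T7: (7, 8, 0, 6)
  T5: (5, 6, 1, 2)
(2) SAFE, for example via the order T1, T9, T2, T5, T7.
Key observation: at T1 the run first touches a limit — (1, 0, 0, 2) against (1, 3, 0, 2), exact on a resource it actually requests.
Verifying each step:
  pool = (1, 3, 0, 2)
  T1 needs (1, 0, 0, 2) <= (1, 3, 0, 2) -> finishes; pool += (3, 1, 1, 3) = (4, 4, 1, 5)
  T9 needs (0, 4, 0, 0) <= (4, 4, 1, 5) -> finishes; pool += (0, 3, 0, 0) = (4, 7, 1, 5)
  T2 needs (1, 3, 0, 1) <= (4, 7, 1, 5) -> finishes; pool += (1, 0, 0, 0) = (5, 7, 1, 5)
  T5 needs (5, 6, 1, 2) <= (5, 7, 1, 5) -> finishes; pool += (3, 3, 0, 2) = (8, 10, 1, 7)
  T7 needs (7, 8, 0, 6) <= (8, 10, 1, 7) -> finishes; pool += (3, 2, 3, 2) = (11, 12, 4, 9)
(3) Precisely 3 of the possible complete orderings are safe sequences.


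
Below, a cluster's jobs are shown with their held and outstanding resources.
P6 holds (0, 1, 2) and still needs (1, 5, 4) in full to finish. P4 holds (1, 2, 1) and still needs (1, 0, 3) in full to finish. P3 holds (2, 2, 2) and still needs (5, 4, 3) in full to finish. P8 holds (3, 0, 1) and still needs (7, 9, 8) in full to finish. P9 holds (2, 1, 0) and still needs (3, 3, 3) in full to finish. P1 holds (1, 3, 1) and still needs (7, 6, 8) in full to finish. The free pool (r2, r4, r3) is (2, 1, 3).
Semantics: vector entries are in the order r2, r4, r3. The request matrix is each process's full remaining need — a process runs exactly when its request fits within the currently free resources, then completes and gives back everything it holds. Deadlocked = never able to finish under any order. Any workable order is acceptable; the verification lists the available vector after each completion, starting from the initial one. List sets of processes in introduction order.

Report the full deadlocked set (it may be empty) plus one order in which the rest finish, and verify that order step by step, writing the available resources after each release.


The deadlocked set is empty.
Key observation: there is always a runnable process — P4 first — so the state unwinds completely.
One completion order for the rest: P4, P9, P3, P6, P1, P8. Verifying each step:
  pool = (2, 1, 3)
  run P4 (needs (1, 0, 3), free (2, 1, 3)); after release of (1, 2, 1) the pool is (3, 3, 4)
  run P9 (needs (3, 3, 3), free (3, 3, 4)); after release of (2, 1, 0) the pool is (5, 4, 4)
  run P3 (needs (5, 4, 3), free (5, 4, 4)); after release of (2, 2, 2) the pool is (7, 6, 6)
  run P6 (needs (1, 5, 4), free (7, 6, 6)); after release of (0, 1, 2) the pool is (7, 7, 8)
  run P1 (needs (7, 6, 8), free (7, 7, 8)); after release of (1, 3, 1) the pool is (8, 10, 9)
  run P8 (needs (7, 9, 8), free (8, 10, 9)); after release of (3, 0, 1) the pool is (11, 10, 10)


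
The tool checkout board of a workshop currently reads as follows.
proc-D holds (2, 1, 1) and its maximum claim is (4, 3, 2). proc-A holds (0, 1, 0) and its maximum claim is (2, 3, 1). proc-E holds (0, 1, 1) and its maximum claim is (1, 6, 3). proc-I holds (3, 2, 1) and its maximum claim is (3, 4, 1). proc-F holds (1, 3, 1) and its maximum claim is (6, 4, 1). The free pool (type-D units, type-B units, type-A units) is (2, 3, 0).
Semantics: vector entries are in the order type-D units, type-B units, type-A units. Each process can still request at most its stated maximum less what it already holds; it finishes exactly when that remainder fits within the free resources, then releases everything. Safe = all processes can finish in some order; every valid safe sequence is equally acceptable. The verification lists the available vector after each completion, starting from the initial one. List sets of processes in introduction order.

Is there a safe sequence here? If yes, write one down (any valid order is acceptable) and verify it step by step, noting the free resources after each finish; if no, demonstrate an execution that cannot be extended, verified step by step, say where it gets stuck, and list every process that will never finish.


SAFE — a valid safe sequence is proc-I, proc-F, proc-E, proc-A, proc-D.
Key observation: proc-F marks the first exact bind of the order: its need (5, 1, 0) fits the free (5, 5, 1) with zero slack on a requested resource.
Walking it through:
  pool = (2, 3, 0)
  proc-I: need (0, 2, 0) fits (2, 3, 0); releases (3, 2, 1), pool now (5, 5, 1)
  proc-F: need (5, 1, 0) fits (5, 5, 1); releases (1, 3, 1), pool now (6, 8, 2)
  proc-E: need (1, 5, 2) fits (6, 8, 2); releases (0, 1, 1), pool now (6, 9, 3)
  proc-A: need (2, 2, 1) fits (6, 9, 3); releases (0, 1, 0), pool now (6, 10, 3)
  proc-D: need (2, 2, 1) fits (6, 10, 3); releases (2, 1, 1), pool now (8, 11, 4)


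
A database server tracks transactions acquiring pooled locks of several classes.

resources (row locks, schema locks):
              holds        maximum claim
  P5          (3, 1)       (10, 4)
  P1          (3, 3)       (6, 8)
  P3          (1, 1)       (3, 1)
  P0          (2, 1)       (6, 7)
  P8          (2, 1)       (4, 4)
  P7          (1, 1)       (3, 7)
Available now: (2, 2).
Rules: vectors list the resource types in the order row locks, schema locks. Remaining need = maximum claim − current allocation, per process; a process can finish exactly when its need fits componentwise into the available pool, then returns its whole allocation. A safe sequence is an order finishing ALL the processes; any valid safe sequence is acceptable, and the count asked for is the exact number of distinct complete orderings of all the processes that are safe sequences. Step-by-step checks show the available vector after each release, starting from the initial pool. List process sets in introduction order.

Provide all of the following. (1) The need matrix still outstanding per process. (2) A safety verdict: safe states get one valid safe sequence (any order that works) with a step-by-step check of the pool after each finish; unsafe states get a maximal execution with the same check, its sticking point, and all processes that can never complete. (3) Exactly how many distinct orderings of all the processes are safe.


(1) Remaining need (order row locks, schema locks):
  P5: (7, 3)
  P1: (3, 5)
  P3: (2, 0)
  P0: (4, 6)
  P8: (2, 3)
  P7: (2, 6)
(2) The state is UNSAFE.
Key observation: after P3, P8 the pool peaks at (5, 4), and each blocked process is short somewhere: P5 on row locks; P1 on schema locks; P0 on schema locks; P7 on schema locks.
The run P3, P8 cannot be extended any further. Check, step by step:
  pool = (2, 2)
  P3: need (2, 0) fits (2, 2); releases (1, 1), pool now (3, 3)
  P8: need (2, 3) fits (3, 3); releases (2, 1), pool now (5, 4)
  blocked: P5 wants (7, 3), pool (5, 4) — not enough row locks
  blocked: P1 wants (3, 5), pool (5, 4) — not enough schema locks
  blocked: P0 wants (4, 6), pool (5, 4) — not enough schema locks
  blocked: P7 wants (2, 6), pool (5, 4) — not enough schema locks
Never able to finish: P5, P1, P0 and P7.
(3) Exactly 0 of the possible complete orderings are safe sequences.


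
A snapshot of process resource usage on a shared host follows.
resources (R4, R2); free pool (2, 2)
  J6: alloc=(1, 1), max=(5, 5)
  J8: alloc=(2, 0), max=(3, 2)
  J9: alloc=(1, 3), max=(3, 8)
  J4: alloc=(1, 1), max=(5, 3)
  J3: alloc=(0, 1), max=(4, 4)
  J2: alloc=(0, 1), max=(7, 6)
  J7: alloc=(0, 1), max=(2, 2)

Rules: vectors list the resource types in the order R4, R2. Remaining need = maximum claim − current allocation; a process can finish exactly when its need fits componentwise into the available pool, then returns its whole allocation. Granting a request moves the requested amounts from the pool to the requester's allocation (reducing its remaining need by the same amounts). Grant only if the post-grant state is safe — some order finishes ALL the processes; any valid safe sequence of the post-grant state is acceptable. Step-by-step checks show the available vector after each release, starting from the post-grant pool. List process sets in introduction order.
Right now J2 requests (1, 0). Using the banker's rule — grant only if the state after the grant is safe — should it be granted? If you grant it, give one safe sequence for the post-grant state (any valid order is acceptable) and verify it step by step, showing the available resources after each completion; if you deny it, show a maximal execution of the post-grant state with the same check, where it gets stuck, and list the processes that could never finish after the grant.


DENY — the pretend-granted state is unsafe.
Key observation: after J8, J7 the pool peaks at (3, 3), and each blocked process is short somewhere: J6 on R4, R2; J9 on R2; J4 on R4; J3 on R4; J2 on R4, R2.
On the post-grant state, J8, J7 is a maximal run — nothing extends it. Verifying each step:
  pool = (1, 2)
  J8: need (1, 2) fits (1, 2); releases (2, 0), pool now (3, 2)
  J7: need (2, 1) fits (3, 2); releases (0, 1), pool now (3, 3)
  blocked: J6 wants (4, 4), pool (3, 3) — not enough R4 and R2
  blocked: J9 wants (2, 5), pool (3, 3) — not enough R2
  blocked: J4 wants (4, 2), pool (3, 3) — not enough R4
  blocked: J3 wants (4, 3), pool (3, 3) — not enough R4
  blocked: J2 wants (6, 5), pool (3, 3) — not enough R4 and R2
Processes that could never finish after the grant: J6, J9, J4, J3 and J2.


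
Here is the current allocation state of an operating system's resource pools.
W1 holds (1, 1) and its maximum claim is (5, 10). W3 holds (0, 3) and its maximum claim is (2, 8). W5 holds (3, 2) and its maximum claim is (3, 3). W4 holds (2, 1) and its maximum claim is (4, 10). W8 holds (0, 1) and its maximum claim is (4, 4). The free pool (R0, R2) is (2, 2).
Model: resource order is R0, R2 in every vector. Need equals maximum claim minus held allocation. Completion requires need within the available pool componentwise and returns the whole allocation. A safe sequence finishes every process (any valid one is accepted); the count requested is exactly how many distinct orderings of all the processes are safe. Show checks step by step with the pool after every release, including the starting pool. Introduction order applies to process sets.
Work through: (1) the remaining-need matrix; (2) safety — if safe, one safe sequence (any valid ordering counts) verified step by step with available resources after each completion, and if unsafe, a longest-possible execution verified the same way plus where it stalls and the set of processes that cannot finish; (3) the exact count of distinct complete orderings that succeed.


(1) Remaining need (order R0, R2):
  W1: (4, 9)
  W3: (2, 5)
  W5: (0, 1)
  W4: (2, 9)
  W8: (4, 3)
(2) UNSAFE — no complete ordering exists.
Key observation: even finishing W5, W8, W3 leaves just (5, 8) free — too little R2 for any of the remaining processes.
Going as far as possible: W5, W8, W3; after that, nothing fits. Step-by-step check:
  pool = (2, 2)
  W5: need (0, 1) fits (2, 2); releases (3, 2), pool now (5, 4)
  W8: need (4, 3) fits (5, 4); releases (0, 1), pool now (5, 5)
  W3: need (2, 5) fits (5, 5); releases (0, 3), pool now (5, 8)
  blocked: W1 wants (4, 9), pool (5, 8) — not enough R2
  blocked: W4 wants (2, 9), pool (5, 8) — not enough R2
Processes that can never finish: W1 and W4.
(3) Precisely 0 of the possible complete orderings are safe sequences.


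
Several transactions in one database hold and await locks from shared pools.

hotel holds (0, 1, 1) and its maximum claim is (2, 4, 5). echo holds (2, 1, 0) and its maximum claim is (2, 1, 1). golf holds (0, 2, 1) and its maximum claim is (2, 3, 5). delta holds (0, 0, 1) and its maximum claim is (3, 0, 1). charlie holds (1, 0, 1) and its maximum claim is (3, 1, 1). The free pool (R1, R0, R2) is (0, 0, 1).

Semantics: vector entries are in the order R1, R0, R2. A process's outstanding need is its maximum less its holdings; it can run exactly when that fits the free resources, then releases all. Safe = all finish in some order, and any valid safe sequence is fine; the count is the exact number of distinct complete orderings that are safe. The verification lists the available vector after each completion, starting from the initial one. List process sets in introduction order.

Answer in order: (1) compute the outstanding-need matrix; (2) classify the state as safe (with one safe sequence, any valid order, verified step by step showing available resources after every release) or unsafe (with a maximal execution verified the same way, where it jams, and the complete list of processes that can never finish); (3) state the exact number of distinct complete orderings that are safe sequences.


(1) Need matrix, components ordered R1, R0, R2:
  hotel: (2, 3, 4)
  echo: (0, 0, 1)
  golf: (2, 1, 4)
  delta: (3, 0, 0)
  charlie: (2, 1, 0)
(2) UNSAFE — no complete ordering exists.
Key observation: the wall is R2: completing echo, charlie, delta brings the pool only to (3, 1, 3), and all the rest need more.
A maximal execution: echo, charlie, delta — then nothing else fits. Walking it through:
  pool = (0, 0, 1)
  echo: need (0, 0, 1) fits (0, 0, 1); releases (2, 1, 0), pool now (2, 1, 1)
  charlie: need (2, 1, 0) fits (2, 1, 1); releases (1, 0, 1), pool now (3, 1, 2)
  delta: need (3, 0, 0) fits (3, 1, 2); releases (0, 0, 1), pool now (3, 1, 3)
  hotel still needs (2, 3, 4) but only (3, 1, 3) is free — short on R0 and R2
  golf still needs (2, 1, 4) but only (3, 1, 3) is free — short on R2
Never able to finish: hotel and golf.
(3) Precisely 0 of the possible complete orderings are safe sequences.


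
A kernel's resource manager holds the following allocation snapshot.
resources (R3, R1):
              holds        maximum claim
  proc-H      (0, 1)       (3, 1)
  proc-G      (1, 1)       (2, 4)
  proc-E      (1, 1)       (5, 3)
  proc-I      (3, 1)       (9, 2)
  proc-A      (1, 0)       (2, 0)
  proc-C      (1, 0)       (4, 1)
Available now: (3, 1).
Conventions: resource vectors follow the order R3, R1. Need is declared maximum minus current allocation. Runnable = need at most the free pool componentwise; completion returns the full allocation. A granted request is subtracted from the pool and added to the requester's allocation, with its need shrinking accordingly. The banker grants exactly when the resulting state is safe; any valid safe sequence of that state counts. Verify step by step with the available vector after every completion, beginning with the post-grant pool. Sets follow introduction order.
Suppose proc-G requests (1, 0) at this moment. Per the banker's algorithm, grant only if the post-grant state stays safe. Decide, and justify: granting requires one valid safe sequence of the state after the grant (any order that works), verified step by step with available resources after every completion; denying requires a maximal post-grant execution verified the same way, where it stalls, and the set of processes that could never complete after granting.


GRANT. The post-grant state is safe; one safe sequence: proc-A, proc-C, proc-H, proc-E, proc-G, proc-I.
Key observation: even at the reduced pool (2, 1), proc-A fits immediately, so safety survives the grant.
Step-by-step check of the post-grant state:
  pool = (2, 1)
  proc-A: need (1, 0) fits (2, 1); releases (1, 0), pool now (3, 1)
  proc-C: need (3, 1) fits (3, 1); releases (1, 0), pool now (4, 1)
  proc-H: need (3, 0) fits (4, 1); releases (0, 1), pool now (4, 2)
  proc-E: need (4, 2) fits (4, 2); releases (1, 1), pool now (5, 3)
  proc-G: need (0, 3) fits (5, 3); releases (2, 1), pool now (7, 4)
  proc-I: need (6, 1) fits (7, 4); releases (3, 1), pool now (10, 5)


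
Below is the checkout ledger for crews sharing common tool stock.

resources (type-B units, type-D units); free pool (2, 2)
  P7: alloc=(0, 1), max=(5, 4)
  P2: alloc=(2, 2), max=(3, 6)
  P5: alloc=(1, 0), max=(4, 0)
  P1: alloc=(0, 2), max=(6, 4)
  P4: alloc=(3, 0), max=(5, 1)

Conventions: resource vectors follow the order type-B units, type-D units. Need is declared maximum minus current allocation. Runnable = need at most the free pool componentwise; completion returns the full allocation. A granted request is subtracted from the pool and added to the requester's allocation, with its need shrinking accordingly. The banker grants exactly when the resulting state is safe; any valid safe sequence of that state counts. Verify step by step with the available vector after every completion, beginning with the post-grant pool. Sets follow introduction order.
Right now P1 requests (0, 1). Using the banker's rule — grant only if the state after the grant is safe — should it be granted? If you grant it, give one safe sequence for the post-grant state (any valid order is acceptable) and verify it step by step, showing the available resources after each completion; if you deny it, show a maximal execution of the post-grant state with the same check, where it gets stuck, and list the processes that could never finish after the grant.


GRANT — the state after the grant stays safe, e.g. via P4, P5, P1, P7, P2.
Key observation: even at the reduced pool (2, 1), P4 fits immediately, so safety survives the grant.
Check on the post-grant state, step by step:
  pool = (2, 1)
  P4: need (2, 1) fits (2, 1); releases (3, 0), pool now (5, 1)
  P5: need (3, 0) fits (5, 1); releases (1, 0), pool now (6, 1)
  P1: need (6, 1) fits (6, 1); releases (0, 3), pool now (6, 4)
  P7: need (5, 3) fits (6, 4); releases (0, 1), pool now (6, 5)
  P2: need (1, 4) fits (6, 5); releases (2, 2), pool now (8, 7)


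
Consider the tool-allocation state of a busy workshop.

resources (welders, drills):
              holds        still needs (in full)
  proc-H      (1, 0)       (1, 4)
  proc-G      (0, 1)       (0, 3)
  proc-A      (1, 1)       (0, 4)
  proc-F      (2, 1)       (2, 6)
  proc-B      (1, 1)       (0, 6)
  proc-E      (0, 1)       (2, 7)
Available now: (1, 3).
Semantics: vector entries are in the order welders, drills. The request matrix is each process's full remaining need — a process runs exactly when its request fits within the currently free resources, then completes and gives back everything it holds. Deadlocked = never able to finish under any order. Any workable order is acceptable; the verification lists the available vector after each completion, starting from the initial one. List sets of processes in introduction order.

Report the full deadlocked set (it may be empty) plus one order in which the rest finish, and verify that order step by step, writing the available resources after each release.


Deadlocked set: proc-F, proc-B and proc-E.
Key observation: once proc-G, proc-A, proc-H finish, the pool peaks at (3, 5) — and every remaining process still needs more drills than that.
A valid finishing order for the others: proc-G, proc-A, proc-H. Check, step by step:
  pool = (1, 3)
  run proc-G (needs (0, 3), free (1, 3)); after release of (0, 1) the pool is (1, 4)
  run proc-A (needs (0, 4), free (1, 4)); after release of (1, 1) the pool is (2, 5)
  run proc-H (needs (1, 4), free (2, 5)); after release of (1, 0) the pool is (3, 5)
The blocked processes can never fit:
  blocked: proc-F wants (2, 6), pool (3, 5) — not enough drills
  blocked: proc-B wants (0, 6), pool (3, 5) — not enough drills
  blocked: proc-E wants (2, 7), pool (3, 5) — not enough drills


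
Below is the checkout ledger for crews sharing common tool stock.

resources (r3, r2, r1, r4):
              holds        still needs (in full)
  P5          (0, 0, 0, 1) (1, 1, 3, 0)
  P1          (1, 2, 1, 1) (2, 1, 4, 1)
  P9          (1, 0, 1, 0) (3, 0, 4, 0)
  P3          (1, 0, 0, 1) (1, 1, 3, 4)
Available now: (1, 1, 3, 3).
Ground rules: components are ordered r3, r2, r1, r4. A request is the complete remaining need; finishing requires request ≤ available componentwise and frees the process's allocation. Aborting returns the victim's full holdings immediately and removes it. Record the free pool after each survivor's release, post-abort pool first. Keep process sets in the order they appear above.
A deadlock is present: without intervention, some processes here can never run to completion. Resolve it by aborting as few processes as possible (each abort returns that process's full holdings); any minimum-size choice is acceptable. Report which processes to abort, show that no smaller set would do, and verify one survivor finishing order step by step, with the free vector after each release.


Abort P9.
Key observation: aborting P9 returns (1, 0, 1, 0), and P1 — hopeless before — runs at step 2 with the returned capacity in the pool.
No smaller set exists: with zero aborts the deadlock remains.
One survivor order: P5, P1, P3. Step-by-step check (post-abort pool first):
  pool = (2, 1, 4, 3)
  run P5 (needs (1, 1, 3, 0), free (2, 1, 4, 3)); after release of (0, 0, 0, 1) the pool is (2, 1, 4, 4)
  run P1 (needs (2, 1, 4, 1), free (2, 1, 4, 4)); after release of (1, 2, 1, 1) the pool is (3, 3, 5, 5)
  run P3 (needs (1, 1, 3, 4), free (3, 3, 5, 5)); after release of (1, 0, 0, 1) the pool is (4, 3, 5, 6)


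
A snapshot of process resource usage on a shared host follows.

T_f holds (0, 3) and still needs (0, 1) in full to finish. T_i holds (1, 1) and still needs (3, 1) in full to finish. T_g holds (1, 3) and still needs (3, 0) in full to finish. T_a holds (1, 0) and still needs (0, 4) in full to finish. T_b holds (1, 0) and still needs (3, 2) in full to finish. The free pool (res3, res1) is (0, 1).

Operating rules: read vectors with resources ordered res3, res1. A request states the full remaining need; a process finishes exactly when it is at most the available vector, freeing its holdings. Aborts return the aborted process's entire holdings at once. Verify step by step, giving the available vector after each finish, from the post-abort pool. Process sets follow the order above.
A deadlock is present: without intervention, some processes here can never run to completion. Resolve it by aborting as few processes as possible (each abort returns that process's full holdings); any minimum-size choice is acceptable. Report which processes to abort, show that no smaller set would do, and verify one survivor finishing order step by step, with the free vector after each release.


Minimum abort set: T_g and T_b.
Key observation: no ordering could ever have run T_i before the abort of T_g and T_b; with (2, 3) back in the pool it fits at step 3.
Minimality, checking each single-abort alternative: T_f alone leaves T_i blocked (short on res3); T_i alone leaves T_g blocked (short on res3); T_g alone leaves T_i blocked (short on res3); T_a alone leaves T_i blocked (short on res3); T_b alone leaves T_i blocked (short on res3).
One survivor order: T_f, T_a, T_i. Verifying each step (post-abort pool first):
  pool = (2, 4)
  run T_f (needs (0, 1), free (2, 4)); after release of (0, 3) the pool is (2, 7)
  run T_a (needs (0, 4), free (2, 7)); after release of (1, 0) the pool is (3, 7)
  run T_i (needs (3, 1), free (3, 7)); after release of (1, 1) the pool is (4, 8)
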